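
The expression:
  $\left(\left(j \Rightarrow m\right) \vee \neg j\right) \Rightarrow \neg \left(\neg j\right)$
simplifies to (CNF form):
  $j$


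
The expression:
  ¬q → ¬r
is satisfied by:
  {q: True, r: False}
  {r: False, q: False}
  {r: True, q: True}


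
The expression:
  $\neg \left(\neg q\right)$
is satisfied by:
  {q: True}


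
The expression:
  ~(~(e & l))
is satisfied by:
  {e: True, l: True}


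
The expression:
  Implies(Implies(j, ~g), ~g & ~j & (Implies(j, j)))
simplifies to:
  (g & j) | (~g & ~j)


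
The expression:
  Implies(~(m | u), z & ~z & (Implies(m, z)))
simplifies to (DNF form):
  m | u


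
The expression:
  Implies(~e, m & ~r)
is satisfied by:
  {e: True, m: True, r: False}
  {e: True, m: False, r: False}
  {r: True, e: True, m: True}
  {r: True, e: True, m: False}
  {m: True, r: False, e: False}


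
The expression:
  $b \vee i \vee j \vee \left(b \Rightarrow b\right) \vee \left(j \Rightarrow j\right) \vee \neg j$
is always true.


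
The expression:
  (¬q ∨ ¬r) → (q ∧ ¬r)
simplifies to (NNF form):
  q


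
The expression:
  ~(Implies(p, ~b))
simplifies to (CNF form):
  b & p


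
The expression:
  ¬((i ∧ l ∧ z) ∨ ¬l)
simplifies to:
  l ∧ (¬i ∨ ¬z)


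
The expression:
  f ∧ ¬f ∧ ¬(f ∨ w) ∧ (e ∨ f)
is never true.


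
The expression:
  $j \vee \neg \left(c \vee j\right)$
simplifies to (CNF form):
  $j \vee \neg c$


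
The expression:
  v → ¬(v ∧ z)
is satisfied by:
  {v: False, z: False}
  {z: True, v: False}
  {v: True, z: False}


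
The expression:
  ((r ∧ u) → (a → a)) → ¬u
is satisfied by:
  {u: False}


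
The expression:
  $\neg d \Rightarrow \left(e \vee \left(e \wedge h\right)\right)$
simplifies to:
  $d \vee e$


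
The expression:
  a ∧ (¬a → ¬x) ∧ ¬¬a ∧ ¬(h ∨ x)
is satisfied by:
  {a: True, x: False, h: False}


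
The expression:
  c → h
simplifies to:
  h ∨ ¬c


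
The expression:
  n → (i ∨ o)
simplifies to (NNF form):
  i ∨ o ∨ ¬n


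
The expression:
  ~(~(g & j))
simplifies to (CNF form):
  g & j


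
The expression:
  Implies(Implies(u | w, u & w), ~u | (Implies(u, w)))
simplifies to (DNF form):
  True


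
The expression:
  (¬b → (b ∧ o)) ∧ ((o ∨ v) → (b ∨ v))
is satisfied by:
  {b: True}


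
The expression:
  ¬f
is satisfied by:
  {f: False}


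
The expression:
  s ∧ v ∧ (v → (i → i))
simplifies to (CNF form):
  s ∧ v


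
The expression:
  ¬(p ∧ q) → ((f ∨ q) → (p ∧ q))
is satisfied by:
  {p: True, q: False, f: False}
  {q: False, f: False, p: False}
  {p: True, q: True, f: False}
  {f: True, p: True, q: True}


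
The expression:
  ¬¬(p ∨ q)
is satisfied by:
  {q: True, p: True}
  {q: True, p: False}
  {p: True, q: False}


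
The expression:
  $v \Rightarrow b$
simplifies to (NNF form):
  $b \vee \neg v$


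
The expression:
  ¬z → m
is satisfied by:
  {z: True, m: True}
  {z: True, m: False}
  {m: True, z: False}


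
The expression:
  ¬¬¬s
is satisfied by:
  {s: False}


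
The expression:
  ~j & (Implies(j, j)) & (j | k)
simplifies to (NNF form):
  k & ~j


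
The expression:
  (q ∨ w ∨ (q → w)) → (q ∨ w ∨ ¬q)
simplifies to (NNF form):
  True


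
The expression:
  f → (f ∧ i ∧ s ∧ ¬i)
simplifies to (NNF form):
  ¬f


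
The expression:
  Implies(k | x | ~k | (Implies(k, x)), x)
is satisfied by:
  {x: True}


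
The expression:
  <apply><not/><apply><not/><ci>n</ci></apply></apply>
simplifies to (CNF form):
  <ci>n</ci>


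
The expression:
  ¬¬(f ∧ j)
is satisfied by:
  {j: True, f: True}


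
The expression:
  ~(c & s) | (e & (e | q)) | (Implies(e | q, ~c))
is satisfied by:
  {e: True, s: False, c: False, q: False}
  {e: False, s: False, c: False, q: False}
  {q: True, e: True, s: False, c: False}
  {q: True, e: False, s: False, c: False}
  {e: True, c: True, q: False, s: False}
  {c: True, q: False, s: False, e: False}
  {q: True, c: True, e: True, s: False}
  {q: True, c: True, e: False, s: False}
  {e: True, s: True, q: False, c: False}
  {s: True, q: False, c: False, e: False}
  {e: True, q: True, s: True, c: False}
  {q: True, s: True, e: False, c: False}
  {e: True, c: True, s: True, q: False}
  {c: True, s: True, q: False, e: False}
  {q: True, c: True, s: True, e: True}


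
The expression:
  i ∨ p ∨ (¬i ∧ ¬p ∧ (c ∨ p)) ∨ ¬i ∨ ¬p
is always true.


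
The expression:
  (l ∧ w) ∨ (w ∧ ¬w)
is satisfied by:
  {w: True, l: True}


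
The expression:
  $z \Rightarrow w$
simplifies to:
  $w \vee \neg z$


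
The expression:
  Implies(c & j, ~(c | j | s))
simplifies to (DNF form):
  ~c | ~j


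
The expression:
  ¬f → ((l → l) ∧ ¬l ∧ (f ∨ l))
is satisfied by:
  {f: True}


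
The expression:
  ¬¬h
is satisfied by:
  {h: True}


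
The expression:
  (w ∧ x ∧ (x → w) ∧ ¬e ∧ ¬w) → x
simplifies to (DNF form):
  True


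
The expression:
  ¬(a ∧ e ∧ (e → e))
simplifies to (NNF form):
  ¬a ∨ ¬e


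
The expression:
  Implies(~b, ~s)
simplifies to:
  b | ~s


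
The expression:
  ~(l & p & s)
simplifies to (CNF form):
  ~l | ~p | ~s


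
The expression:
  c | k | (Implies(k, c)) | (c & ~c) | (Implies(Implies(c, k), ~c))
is always true.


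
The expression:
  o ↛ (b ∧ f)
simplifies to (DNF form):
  (o ∧ ¬b) ∨ (o ∧ ¬f)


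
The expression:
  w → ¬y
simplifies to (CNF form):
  ¬w ∨ ¬y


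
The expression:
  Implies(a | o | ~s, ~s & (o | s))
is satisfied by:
  {o: True, a: False, s: False}
  {o: True, a: True, s: False}
  {s: True, a: False, o: False}


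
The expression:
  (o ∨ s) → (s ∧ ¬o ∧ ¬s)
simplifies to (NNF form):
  ¬o ∧ ¬s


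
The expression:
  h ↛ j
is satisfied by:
  {h: True, j: False}


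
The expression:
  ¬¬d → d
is always true.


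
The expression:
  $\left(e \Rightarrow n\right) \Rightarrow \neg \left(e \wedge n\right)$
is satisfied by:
  {e: False, n: False}
  {n: True, e: False}
  {e: True, n: False}


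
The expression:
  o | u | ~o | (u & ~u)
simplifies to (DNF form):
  True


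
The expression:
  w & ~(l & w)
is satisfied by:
  {w: True, l: False}


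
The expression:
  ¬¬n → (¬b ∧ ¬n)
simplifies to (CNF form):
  ¬n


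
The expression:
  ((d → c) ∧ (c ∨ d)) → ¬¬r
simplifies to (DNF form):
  r ∨ ¬c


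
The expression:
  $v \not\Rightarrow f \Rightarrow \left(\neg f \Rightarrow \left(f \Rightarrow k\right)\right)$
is always true.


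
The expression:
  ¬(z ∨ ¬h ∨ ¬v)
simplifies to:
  h ∧ v ∧ ¬z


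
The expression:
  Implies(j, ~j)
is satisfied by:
  {j: False}


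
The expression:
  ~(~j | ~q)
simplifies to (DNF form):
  j & q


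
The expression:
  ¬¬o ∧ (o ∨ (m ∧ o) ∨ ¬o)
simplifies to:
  o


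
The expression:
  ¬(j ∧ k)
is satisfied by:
  {k: False, j: False}
  {j: True, k: False}
  {k: True, j: False}


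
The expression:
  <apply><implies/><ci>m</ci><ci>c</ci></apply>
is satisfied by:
  {c: True, m: False}
  {m: False, c: False}
  {m: True, c: True}


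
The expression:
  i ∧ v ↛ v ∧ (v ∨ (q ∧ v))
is never true.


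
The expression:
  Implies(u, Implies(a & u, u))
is always true.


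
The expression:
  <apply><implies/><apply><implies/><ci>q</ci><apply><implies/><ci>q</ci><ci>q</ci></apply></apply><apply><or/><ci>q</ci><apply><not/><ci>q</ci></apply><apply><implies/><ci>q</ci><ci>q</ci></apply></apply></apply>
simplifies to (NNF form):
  <true/>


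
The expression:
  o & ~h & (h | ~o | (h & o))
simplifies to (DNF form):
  False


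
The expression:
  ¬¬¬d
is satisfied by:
  {d: False}


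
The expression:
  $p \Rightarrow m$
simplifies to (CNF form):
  $m \vee \neg p$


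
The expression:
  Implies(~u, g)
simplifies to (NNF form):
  g | u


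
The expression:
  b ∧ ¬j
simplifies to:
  b ∧ ¬j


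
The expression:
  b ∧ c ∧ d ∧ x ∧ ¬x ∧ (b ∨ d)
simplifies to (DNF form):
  False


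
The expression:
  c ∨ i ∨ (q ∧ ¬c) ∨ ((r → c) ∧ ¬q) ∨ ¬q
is always true.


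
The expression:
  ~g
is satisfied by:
  {g: False}


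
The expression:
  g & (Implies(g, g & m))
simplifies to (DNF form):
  g & m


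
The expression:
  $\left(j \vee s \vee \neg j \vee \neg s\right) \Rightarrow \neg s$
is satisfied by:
  {s: False}


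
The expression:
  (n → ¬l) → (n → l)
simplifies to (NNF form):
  l ∨ ¬n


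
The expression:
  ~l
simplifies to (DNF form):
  ~l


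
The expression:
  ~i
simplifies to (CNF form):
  ~i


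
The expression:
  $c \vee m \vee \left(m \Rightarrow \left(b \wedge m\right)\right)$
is always true.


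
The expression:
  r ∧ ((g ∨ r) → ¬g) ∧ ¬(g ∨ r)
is never true.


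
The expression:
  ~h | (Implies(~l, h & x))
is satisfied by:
  {x: True, l: True, h: False}
  {x: True, h: False, l: False}
  {l: True, h: False, x: False}
  {l: False, h: False, x: False}
  {x: True, l: True, h: True}
  {x: True, h: True, l: False}
  {l: True, h: True, x: False}


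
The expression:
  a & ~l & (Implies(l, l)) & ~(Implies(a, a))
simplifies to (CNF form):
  False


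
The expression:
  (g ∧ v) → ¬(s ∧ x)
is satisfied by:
  {s: False, v: False, x: False, g: False}
  {g: True, s: False, v: False, x: False}
  {x: True, s: False, v: False, g: False}
  {g: True, x: True, s: False, v: False}
  {v: True, g: False, s: False, x: False}
  {g: True, v: True, s: False, x: False}
  {x: True, v: True, g: False, s: False}
  {g: True, x: True, v: True, s: False}
  {s: True, x: False, v: False, g: False}
  {g: True, s: True, x: False, v: False}
  {x: True, s: True, g: False, v: False}
  {g: True, x: True, s: True, v: False}
  {v: True, s: True, x: False, g: False}
  {g: True, v: True, s: True, x: False}
  {x: True, v: True, s: True, g: False}


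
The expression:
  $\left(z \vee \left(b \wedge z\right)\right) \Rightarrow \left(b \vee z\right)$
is always true.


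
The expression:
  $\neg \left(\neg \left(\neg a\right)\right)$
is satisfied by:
  {a: False}


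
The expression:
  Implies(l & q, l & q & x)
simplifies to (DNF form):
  x | ~l | ~q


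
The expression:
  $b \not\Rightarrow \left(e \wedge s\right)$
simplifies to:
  $b \wedge \left(\neg e \vee \neg s\right)$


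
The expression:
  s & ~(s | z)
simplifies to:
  False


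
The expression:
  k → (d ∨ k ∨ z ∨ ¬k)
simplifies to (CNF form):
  True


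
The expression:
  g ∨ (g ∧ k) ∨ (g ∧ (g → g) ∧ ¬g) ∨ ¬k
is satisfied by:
  {g: True, k: False}
  {k: False, g: False}
  {k: True, g: True}


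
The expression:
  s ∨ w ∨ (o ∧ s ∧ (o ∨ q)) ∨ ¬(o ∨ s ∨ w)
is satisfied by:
  {s: True, w: True, o: False}
  {s: True, w: False, o: False}
  {w: True, s: False, o: False}
  {s: False, w: False, o: False}
  {s: True, o: True, w: True}
  {s: True, o: True, w: False}
  {o: True, w: True, s: False}


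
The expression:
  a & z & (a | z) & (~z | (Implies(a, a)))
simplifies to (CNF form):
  a & z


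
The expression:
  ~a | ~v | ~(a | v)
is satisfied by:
  {v: False, a: False}
  {a: True, v: False}
  {v: True, a: False}


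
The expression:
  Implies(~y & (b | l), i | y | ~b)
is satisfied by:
  {i: True, y: True, b: False}
  {i: True, b: False, y: False}
  {y: True, b: False, i: False}
  {y: False, b: False, i: False}
  {i: True, y: True, b: True}
  {i: True, b: True, y: False}
  {y: True, b: True, i: False}


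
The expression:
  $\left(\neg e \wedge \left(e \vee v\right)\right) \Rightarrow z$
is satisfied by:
  {z: True, e: True, v: False}
  {z: True, v: False, e: False}
  {e: True, v: False, z: False}
  {e: False, v: False, z: False}
  {z: True, e: True, v: True}
  {z: True, v: True, e: False}
  {e: True, v: True, z: False}


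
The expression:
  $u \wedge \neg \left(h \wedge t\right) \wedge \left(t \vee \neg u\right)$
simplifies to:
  $t \wedge u \wedge \neg h$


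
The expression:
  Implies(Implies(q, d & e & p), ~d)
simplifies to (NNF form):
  ~d | (q & ~e) | (q & ~p)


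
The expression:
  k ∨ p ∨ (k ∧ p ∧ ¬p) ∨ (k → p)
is always true.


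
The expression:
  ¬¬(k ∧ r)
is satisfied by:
  {r: True, k: True}


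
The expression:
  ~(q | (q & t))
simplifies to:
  ~q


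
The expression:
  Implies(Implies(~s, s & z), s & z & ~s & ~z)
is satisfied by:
  {s: False}


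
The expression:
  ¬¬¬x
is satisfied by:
  {x: False}


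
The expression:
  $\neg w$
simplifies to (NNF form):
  $\neg w$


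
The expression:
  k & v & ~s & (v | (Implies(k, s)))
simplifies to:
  k & v & ~s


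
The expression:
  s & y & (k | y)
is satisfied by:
  {s: True, y: True}


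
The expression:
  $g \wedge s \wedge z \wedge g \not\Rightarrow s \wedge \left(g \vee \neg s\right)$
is never true.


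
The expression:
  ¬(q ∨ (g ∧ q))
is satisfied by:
  {q: False}


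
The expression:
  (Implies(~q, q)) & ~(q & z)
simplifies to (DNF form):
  q & ~z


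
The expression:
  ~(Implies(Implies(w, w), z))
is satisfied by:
  {z: False}


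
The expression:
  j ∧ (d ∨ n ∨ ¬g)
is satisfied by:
  {j: True, n: True, d: True, g: False}
  {j: True, n: True, g: False, d: False}
  {j: True, d: True, g: False, n: False}
  {j: True, g: False, d: False, n: False}
  {j: True, n: True, g: True, d: True}
  {j: True, n: True, g: True, d: False}
  {j: True, g: True, d: True, n: False}


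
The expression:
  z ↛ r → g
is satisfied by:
  {r: True, g: True, z: False}
  {r: True, g: False, z: False}
  {g: True, r: False, z: False}
  {r: False, g: False, z: False}
  {r: True, z: True, g: True}
  {r: True, z: True, g: False}
  {z: True, g: True, r: False}


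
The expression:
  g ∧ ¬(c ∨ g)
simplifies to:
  False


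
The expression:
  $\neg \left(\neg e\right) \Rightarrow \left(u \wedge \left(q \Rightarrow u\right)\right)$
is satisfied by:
  {u: True, e: False}
  {e: False, u: False}
  {e: True, u: True}


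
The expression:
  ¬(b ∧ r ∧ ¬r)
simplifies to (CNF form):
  True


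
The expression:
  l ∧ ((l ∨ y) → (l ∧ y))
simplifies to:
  l ∧ y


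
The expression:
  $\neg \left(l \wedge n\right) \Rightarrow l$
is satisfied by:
  {l: True}


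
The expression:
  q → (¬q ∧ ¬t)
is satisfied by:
  {q: False}


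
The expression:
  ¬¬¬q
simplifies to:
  ¬q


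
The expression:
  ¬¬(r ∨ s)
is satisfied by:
  {r: True, s: True}
  {r: True, s: False}
  {s: True, r: False}


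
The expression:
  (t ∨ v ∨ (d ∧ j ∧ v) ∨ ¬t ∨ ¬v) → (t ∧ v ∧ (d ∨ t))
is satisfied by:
  {t: True, v: True}


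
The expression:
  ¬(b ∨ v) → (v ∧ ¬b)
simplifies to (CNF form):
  b ∨ v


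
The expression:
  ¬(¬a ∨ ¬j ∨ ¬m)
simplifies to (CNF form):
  a ∧ j ∧ m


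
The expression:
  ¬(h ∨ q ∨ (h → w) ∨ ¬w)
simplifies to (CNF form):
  False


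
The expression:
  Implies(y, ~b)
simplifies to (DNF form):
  ~b | ~y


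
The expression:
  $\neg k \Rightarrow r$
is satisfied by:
  {r: True, k: True}
  {r: True, k: False}
  {k: True, r: False}


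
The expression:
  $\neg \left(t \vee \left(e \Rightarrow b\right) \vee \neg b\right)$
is never true.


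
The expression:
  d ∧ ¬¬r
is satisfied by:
  {r: True, d: True}


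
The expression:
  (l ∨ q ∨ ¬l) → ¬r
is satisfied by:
  {r: False}


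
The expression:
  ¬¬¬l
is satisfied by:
  {l: False}


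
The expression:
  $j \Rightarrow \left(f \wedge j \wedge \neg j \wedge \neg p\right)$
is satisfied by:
  {j: False}


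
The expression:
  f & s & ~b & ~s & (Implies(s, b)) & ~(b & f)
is never true.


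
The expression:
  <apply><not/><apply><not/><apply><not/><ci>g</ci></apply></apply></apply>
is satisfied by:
  {g: False}


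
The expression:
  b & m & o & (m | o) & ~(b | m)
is never true.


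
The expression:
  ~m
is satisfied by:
  {m: False}


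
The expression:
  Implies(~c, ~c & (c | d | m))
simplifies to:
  c | d | m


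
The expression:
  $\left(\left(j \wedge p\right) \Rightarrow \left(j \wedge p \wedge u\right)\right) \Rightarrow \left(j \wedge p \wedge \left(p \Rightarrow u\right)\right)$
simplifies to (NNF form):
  $j \wedge p$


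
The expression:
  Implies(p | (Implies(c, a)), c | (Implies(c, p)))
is always true.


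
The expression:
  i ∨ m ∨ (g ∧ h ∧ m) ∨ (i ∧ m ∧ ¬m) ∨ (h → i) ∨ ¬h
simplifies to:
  i ∨ m ∨ ¬h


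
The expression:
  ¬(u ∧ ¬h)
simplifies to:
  h ∨ ¬u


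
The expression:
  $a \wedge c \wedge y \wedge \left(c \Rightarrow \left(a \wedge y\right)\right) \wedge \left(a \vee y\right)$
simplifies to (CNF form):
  $a \wedge c \wedge y$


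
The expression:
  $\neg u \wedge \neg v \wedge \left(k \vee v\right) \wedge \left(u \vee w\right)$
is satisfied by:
  {w: True, k: True, u: False, v: False}


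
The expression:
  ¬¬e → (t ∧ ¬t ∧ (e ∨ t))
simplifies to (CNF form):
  ¬e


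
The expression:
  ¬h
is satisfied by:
  {h: False}


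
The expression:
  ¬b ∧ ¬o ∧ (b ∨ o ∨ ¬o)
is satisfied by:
  {o: False, b: False}


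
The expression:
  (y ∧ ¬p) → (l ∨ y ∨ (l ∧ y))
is always true.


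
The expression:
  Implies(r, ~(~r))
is always true.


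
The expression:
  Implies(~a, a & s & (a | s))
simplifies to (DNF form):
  a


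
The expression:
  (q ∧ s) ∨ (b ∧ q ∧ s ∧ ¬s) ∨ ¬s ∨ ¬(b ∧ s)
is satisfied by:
  {q: True, s: False, b: False}
  {s: False, b: False, q: False}
  {b: True, q: True, s: False}
  {b: True, s: False, q: False}
  {q: True, s: True, b: False}
  {s: True, q: False, b: False}
  {b: True, s: True, q: True}


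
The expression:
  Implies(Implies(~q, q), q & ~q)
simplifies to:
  ~q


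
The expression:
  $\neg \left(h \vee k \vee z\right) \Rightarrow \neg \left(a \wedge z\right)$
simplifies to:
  $\text{True}$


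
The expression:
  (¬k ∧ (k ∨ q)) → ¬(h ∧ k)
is always true.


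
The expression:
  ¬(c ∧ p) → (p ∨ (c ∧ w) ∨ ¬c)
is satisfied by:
  {w: True, p: True, c: False}
  {w: True, c: False, p: False}
  {p: True, c: False, w: False}
  {p: False, c: False, w: False}
  {w: True, p: True, c: True}
  {w: True, c: True, p: False}
  {p: True, c: True, w: False}


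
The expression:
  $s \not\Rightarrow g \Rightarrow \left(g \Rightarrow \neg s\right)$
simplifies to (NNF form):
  $\text{True}$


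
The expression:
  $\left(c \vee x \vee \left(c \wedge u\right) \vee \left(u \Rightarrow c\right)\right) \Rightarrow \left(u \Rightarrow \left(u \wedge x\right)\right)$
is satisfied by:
  {x: True, u: False, c: False}
  {u: False, c: False, x: False}
  {x: True, c: True, u: False}
  {c: True, u: False, x: False}
  {x: True, u: True, c: False}
  {u: True, x: False, c: False}
  {x: True, c: True, u: True}


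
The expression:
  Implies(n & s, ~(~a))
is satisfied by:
  {a: True, s: False, n: False}
  {s: False, n: False, a: False}
  {a: True, n: True, s: False}
  {n: True, s: False, a: False}
  {a: True, s: True, n: False}
  {s: True, a: False, n: False}
  {a: True, n: True, s: True}


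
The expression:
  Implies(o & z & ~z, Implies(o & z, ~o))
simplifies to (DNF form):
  True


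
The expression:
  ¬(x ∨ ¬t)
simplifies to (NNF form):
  t ∧ ¬x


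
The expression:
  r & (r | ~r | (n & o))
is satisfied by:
  {r: True}


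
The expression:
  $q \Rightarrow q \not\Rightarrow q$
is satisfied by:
  {q: False}


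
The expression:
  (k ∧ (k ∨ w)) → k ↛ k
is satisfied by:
  {k: False}


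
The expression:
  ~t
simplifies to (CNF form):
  ~t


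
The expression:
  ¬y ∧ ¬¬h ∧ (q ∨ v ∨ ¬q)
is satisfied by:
  {h: True, y: False}


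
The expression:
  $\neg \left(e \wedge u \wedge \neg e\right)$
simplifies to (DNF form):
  $\text{True}$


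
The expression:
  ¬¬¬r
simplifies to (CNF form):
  ¬r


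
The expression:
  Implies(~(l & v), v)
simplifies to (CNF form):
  v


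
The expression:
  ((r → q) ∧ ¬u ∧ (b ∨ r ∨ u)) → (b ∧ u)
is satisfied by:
  {u: True, q: False, b: False, r: False}
  {r: True, u: True, q: False, b: False}
  {u: True, b: True, q: False, r: False}
  {r: True, u: True, b: True, q: False}
  {u: True, q: True, b: False, r: False}
  {u: True, r: True, q: True, b: False}
  {u: True, b: True, q: True, r: False}
  {r: True, u: True, b: True, q: True}
  {r: False, q: False, b: False, u: False}
  {r: True, q: False, b: False, u: False}
  {r: True, b: True, q: False, u: False}
  {q: True, r: False, b: False, u: False}


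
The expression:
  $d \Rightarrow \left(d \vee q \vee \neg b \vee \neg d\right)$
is always true.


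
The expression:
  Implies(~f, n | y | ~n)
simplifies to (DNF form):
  True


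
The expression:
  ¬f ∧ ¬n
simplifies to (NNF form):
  ¬f ∧ ¬n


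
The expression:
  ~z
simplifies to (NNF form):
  ~z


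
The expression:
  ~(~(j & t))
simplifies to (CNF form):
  j & t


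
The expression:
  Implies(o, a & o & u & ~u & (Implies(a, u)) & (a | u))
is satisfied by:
  {o: False}


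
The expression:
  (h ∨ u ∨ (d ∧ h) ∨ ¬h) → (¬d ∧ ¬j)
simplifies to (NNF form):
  ¬d ∧ ¬j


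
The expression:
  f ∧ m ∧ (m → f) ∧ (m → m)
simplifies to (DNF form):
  f ∧ m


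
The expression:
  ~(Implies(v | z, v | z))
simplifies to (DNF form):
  False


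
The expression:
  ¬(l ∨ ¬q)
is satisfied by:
  {q: True, l: False}


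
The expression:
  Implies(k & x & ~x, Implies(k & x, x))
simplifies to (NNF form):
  True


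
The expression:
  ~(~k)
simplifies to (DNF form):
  k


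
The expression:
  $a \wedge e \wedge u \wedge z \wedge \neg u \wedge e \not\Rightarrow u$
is never true.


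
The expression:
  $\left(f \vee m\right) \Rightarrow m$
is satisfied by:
  {m: True, f: False}
  {f: False, m: False}
  {f: True, m: True}


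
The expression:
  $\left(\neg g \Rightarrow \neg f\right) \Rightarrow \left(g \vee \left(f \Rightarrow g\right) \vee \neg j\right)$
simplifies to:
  $\text{True}$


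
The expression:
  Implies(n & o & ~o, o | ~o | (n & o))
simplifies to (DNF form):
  True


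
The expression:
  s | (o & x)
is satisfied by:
  {o: True, s: True, x: True}
  {o: True, s: True, x: False}
  {s: True, x: True, o: False}
  {s: True, x: False, o: False}
  {o: True, x: True, s: False}


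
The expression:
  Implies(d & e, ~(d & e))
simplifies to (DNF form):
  ~d | ~e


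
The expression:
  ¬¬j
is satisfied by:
  {j: True}


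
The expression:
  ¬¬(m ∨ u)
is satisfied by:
  {m: True, u: True}
  {m: True, u: False}
  {u: True, m: False}


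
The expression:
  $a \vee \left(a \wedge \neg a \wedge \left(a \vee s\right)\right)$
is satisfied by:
  {a: True}


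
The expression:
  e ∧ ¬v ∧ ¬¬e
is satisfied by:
  {e: True, v: False}


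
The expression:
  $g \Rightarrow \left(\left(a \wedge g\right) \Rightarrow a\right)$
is always true.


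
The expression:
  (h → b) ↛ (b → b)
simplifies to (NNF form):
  False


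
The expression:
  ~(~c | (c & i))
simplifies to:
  c & ~i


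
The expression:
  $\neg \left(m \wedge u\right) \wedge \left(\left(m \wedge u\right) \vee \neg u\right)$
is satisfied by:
  {u: False}


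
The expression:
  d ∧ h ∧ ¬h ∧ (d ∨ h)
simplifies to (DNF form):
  False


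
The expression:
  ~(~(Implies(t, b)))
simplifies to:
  b | ~t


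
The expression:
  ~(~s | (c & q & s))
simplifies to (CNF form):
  s & (~c | ~q)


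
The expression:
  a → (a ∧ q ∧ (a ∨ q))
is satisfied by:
  {q: True, a: False}
  {a: False, q: False}
  {a: True, q: True}


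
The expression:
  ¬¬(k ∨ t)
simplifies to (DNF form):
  k ∨ t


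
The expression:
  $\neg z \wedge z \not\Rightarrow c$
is never true.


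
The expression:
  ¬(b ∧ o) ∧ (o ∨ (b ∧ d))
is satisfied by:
  {o: True, d: True, b: False}
  {o: True, d: False, b: False}
  {b: True, d: True, o: False}


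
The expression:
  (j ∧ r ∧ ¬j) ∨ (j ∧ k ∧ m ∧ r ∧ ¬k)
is never true.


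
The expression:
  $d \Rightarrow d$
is always true.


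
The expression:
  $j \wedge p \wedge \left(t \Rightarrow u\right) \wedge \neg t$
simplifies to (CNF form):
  $j \wedge p \wedge \neg t$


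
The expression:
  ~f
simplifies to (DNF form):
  ~f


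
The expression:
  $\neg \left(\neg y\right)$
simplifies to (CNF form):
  $y$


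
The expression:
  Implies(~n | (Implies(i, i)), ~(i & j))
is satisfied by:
  {i: False, j: False}
  {j: True, i: False}
  {i: True, j: False}


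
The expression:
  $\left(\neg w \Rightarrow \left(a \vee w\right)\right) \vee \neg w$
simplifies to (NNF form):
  $\text{True}$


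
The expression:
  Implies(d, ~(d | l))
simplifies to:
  ~d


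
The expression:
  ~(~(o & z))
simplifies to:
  o & z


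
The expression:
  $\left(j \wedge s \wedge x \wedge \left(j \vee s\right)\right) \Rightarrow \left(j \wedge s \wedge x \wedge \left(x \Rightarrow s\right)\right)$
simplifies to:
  $\text{True}$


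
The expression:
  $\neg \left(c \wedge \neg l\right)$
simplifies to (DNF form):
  $l \vee \neg c$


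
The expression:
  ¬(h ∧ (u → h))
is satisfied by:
  {h: False}


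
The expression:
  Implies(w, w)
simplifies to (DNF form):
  True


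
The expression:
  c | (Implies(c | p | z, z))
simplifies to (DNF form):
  c | z | ~p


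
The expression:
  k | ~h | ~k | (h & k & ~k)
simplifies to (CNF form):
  True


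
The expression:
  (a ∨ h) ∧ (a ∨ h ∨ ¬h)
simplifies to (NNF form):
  a ∨ h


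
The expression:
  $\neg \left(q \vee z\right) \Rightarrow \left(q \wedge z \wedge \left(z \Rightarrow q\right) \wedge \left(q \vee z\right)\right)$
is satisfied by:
  {q: True, z: True}
  {q: True, z: False}
  {z: True, q: False}


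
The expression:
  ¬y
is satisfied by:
  {y: False}


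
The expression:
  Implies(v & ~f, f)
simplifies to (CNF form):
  f | ~v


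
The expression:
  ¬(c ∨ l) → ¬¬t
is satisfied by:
  {c: True, t: True, l: True}
  {c: True, t: True, l: False}
  {c: True, l: True, t: False}
  {c: True, l: False, t: False}
  {t: True, l: True, c: False}
  {t: True, l: False, c: False}
  {l: True, t: False, c: False}


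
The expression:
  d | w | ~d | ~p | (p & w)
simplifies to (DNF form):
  True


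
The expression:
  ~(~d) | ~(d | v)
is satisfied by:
  {d: True, v: False}
  {v: False, d: False}
  {v: True, d: True}


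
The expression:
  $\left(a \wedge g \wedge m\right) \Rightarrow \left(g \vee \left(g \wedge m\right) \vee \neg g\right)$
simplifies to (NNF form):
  $\text{True}$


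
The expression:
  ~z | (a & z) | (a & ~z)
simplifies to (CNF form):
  a | ~z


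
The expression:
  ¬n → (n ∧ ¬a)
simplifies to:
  n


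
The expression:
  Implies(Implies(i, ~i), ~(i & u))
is always true.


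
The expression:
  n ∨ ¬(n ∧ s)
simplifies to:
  True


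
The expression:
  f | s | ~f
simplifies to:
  True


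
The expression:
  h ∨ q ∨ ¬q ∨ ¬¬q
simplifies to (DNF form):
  True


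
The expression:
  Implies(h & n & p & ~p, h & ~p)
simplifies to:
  True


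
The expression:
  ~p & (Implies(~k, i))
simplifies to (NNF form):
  ~p & (i | k)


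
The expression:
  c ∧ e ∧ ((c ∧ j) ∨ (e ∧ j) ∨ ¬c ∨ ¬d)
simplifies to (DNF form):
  (c ∧ e ∧ j) ∨ (c ∧ e ∧ ¬d)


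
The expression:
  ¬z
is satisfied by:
  {z: False}


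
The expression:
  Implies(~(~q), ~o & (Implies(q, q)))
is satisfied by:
  {o: False, q: False}
  {q: True, o: False}
  {o: True, q: False}


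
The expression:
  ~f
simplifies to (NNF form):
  ~f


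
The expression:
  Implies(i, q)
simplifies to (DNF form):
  q | ~i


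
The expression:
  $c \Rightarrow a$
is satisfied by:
  {a: True, c: False}
  {c: False, a: False}
  {c: True, a: True}


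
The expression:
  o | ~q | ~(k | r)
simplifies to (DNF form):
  o | ~q | (~k & ~r)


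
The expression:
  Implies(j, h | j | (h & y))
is always true.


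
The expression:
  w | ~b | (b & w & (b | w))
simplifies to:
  w | ~b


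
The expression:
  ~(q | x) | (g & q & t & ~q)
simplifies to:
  ~q & ~x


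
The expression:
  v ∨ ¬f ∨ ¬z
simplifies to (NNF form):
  v ∨ ¬f ∨ ¬z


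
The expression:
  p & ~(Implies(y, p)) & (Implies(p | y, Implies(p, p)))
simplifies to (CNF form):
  False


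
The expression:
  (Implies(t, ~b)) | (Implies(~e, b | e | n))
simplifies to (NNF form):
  True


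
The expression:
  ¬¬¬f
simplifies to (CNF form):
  ¬f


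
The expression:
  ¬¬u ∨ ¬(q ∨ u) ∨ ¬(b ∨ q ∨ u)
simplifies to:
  u ∨ ¬q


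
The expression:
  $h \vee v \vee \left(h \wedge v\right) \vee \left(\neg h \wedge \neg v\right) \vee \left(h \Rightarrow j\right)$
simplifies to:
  $\text{True}$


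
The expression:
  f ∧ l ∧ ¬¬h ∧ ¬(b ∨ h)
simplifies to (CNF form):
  False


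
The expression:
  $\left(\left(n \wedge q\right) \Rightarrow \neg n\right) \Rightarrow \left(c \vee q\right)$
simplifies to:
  $c \vee q$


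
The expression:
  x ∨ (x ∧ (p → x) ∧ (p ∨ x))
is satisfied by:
  {x: True}


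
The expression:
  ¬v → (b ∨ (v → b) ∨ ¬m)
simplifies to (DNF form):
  True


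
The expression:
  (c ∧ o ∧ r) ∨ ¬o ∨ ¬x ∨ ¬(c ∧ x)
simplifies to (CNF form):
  r ∨ ¬c ∨ ¬o ∨ ¬x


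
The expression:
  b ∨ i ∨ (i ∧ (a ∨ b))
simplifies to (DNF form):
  b ∨ i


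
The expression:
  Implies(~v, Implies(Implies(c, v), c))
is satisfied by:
  {c: True, v: True}
  {c: True, v: False}
  {v: True, c: False}


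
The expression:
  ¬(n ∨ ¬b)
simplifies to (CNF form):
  b ∧ ¬n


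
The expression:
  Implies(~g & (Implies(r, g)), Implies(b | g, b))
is always true.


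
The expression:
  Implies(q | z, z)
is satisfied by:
  {z: True, q: False}
  {q: False, z: False}
  {q: True, z: True}


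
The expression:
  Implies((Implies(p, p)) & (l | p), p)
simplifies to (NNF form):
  p | ~l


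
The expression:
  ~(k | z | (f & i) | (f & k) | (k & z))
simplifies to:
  ~k & ~z & (~f | ~i)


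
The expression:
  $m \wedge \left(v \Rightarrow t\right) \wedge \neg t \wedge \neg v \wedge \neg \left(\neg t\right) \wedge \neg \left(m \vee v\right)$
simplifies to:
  $\text{False}$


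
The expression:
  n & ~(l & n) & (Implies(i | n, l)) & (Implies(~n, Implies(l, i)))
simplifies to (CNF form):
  False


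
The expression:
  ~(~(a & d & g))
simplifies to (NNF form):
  a & d & g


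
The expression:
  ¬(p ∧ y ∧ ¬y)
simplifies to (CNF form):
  True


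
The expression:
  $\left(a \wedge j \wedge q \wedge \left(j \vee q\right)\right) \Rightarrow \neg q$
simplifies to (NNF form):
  $\neg a \vee \neg j \vee \neg q$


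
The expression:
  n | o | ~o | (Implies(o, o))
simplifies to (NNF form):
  True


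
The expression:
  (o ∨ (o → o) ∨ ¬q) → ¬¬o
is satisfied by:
  {o: True}


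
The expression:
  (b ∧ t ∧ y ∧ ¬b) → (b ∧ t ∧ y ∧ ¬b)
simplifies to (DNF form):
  True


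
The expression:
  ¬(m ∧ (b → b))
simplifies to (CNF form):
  ¬m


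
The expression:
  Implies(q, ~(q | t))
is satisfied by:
  {q: False}


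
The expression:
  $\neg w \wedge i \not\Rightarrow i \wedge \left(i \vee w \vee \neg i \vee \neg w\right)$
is never true.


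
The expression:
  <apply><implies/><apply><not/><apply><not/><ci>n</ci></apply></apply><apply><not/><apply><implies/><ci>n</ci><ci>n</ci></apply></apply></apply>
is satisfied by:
  {n: False}


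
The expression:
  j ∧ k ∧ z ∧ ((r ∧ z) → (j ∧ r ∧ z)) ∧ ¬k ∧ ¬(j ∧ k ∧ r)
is never true.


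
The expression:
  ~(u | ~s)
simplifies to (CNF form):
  s & ~u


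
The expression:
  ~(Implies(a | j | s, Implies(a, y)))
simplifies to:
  a & ~y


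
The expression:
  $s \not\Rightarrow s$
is never true.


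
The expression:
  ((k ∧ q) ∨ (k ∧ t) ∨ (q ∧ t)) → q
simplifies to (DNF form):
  q ∨ ¬k ∨ ¬t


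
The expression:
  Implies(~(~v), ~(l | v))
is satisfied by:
  {v: False}


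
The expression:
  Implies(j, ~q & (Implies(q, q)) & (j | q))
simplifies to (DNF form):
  ~j | ~q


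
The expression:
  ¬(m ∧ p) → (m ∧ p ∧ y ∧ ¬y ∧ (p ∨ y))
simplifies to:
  m ∧ p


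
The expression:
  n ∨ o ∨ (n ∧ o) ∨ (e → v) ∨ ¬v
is always true.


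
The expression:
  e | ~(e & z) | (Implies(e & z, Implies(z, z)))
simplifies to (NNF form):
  True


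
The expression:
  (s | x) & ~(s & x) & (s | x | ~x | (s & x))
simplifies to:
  (s & ~x) | (x & ~s)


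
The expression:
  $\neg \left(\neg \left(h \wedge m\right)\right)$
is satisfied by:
  {h: True, m: True}


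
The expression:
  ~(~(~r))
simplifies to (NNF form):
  ~r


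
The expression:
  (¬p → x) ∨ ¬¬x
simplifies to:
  p ∨ x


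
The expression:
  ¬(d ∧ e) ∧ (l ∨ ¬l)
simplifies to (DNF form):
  ¬d ∨ ¬e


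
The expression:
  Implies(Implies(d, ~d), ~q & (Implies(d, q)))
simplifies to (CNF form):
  d | ~q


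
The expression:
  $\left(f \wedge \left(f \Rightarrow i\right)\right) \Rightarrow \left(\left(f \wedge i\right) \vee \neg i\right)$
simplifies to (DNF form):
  $\text{True}$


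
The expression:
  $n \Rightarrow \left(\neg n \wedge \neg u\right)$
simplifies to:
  $\neg n$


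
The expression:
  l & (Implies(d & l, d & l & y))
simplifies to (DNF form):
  (l & y) | (l & ~d)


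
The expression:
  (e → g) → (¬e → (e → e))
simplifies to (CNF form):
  True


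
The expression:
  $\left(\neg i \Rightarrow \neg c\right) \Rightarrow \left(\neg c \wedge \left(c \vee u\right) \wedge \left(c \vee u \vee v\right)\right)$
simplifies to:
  $\left(c \wedge \neg i\right) \vee \left(u \wedge \neg c\right)$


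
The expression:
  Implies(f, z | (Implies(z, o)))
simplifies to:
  True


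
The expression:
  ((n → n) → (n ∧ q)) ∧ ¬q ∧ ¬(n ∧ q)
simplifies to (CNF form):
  False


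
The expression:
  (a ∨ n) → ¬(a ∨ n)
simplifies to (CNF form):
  ¬a ∧ ¬n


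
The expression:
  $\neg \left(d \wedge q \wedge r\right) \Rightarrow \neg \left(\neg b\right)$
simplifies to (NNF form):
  $b \vee \left(d \wedge q \wedge r\right)$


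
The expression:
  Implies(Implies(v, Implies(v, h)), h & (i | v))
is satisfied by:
  {i: True, v: True, h: True}
  {i: True, v: True, h: False}
  {v: True, h: True, i: False}
  {v: True, h: False, i: False}
  {i: True, h: True, v: False}


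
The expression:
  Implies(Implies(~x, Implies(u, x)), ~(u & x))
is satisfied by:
  {u: False, x: False}
  {x: True, u: False}
  {u: True, x: False}


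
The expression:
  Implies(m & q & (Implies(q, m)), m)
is always true.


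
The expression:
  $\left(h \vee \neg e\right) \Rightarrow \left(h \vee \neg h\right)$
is always true.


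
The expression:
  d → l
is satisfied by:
  {l: True, d: False}
  {d: False, l: False}
  {d: True, l: True}


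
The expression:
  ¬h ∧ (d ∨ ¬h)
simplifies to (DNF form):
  ¬h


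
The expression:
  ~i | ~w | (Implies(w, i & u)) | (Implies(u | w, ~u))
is always true.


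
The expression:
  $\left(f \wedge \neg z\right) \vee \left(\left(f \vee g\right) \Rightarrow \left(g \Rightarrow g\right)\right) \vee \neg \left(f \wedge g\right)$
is always true.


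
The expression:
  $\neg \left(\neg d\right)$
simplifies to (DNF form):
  $d$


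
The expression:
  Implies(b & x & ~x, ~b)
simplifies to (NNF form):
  True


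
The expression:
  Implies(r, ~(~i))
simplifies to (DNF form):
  i | ~r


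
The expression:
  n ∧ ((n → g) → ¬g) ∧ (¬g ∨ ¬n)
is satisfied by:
  {n: True, g: False}


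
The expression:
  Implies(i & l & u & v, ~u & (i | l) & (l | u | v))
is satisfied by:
  {l: False, v: False, u: False, i: False}
  {i: True, l: False, v: False, u: False}
  {u: True, l: False, v: False, i: False}
  {i: True, u: True, l: False, v: False}
  {v: True, i: False, l: False, u: False}
  {i: True, v: True, l: False, u: False}
  {u: True, v: True, i: False, l: False}
  {i: True, u: True, v: True, l: False}
  {l: True, u: False, v: False, i: False}
  {i: True, l: True, u: False, v: False}
  {u: True, l: True, i: False, v: False}
  {i: True, u: True, l: True, v: False}
  {v: True, l: True, u: False, i: False}
  {i: True, v: True, l: True, u: False}
  {u: True, v: True, l: True, i: False}


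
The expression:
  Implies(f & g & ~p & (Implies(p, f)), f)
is always true.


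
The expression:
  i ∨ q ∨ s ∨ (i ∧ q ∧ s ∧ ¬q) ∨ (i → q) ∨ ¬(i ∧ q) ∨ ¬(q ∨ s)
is always true.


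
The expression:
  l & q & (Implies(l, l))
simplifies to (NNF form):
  l & q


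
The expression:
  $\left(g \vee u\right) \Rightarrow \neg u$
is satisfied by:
  {u: False}


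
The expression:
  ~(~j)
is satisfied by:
  {j: True}


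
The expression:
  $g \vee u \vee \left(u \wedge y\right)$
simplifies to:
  $g \vee u$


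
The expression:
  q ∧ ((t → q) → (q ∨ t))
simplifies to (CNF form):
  q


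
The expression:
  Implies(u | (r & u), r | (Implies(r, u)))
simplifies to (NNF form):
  True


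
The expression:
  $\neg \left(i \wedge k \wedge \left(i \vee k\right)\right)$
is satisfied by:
  {k: False, i: False}
  {i: True, k: False}
  {k: True, i: False}


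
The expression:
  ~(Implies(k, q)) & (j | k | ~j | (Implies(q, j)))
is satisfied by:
  {k: True, q: False}


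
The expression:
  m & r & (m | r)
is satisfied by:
  {r: True, m: True}


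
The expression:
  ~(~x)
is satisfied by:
  {x: True}


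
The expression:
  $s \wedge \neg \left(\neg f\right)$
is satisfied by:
  {s: True, f: True}


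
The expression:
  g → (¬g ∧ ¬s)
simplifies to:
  ¬g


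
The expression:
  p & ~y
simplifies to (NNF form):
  p & ~y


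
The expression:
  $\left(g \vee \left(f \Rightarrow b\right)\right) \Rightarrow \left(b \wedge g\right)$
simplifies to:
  $\left(b \vee f\right) \wedge \left(b \vee \neg g\right) \wedge \left(g \vee \neg b\right)$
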